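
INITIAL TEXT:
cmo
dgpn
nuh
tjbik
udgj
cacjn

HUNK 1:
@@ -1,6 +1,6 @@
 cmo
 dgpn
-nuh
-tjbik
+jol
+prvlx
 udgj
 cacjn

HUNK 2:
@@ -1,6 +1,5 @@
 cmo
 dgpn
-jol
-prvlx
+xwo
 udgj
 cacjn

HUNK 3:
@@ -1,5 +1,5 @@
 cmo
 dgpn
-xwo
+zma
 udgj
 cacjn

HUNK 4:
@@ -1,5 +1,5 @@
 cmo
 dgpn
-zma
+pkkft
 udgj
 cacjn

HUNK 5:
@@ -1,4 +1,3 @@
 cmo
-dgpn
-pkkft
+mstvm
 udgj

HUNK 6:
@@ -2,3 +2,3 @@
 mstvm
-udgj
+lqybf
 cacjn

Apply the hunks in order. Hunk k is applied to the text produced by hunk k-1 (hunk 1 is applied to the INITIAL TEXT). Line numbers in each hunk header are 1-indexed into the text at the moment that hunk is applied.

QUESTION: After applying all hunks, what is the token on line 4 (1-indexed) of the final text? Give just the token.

Hunk 1: at line 1 remove [nuh,tjbik] add [jol,prvlx] -> 6 lines: cmo dgpn jol prvlx udgj cacjn
Hunk 2: at line 1 remove [jol,prvlx] add [xwo] -> 5 lines: cmo dgpn xwo udgj cacjn
Hunk 3: at line 1 remove [xwo] add [zma] -> 5 lines: cmo dgpn zma udgj cacjn
Hunk 4: at line 1 remove [zma] add [pkkft] -> 5 lines: cmo dgpn pkkft udgj cacjn
Hunk 5: at line 1 remove [dgpn,pkkft] add [mstvm] -> 4 lines: cmo mstvm udgj cacjn
Hunk 6: at line 2 remove [udgj] add [lqybf] -> 4 lines: cmo mstvm lqybf cacjn
Final line 4: cacjn

Answer: cacjn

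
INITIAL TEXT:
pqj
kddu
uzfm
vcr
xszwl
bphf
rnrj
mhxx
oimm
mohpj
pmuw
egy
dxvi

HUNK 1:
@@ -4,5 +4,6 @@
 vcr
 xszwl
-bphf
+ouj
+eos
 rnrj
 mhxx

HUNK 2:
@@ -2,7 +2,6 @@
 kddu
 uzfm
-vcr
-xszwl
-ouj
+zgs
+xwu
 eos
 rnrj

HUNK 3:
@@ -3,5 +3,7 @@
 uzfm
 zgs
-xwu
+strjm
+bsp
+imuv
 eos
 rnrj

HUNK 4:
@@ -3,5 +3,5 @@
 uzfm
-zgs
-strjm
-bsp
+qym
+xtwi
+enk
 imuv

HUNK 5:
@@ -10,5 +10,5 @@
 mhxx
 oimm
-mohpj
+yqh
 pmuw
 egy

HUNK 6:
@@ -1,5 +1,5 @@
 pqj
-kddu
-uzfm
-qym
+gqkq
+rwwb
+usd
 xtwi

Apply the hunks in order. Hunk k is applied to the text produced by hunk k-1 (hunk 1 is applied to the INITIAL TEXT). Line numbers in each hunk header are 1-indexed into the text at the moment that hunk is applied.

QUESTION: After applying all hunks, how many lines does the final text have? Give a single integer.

Hunk 1: at line 4 remove [bphf] add [ouj,eos] -> 14 lines: pqj kddu uzfm vcr xszwl ouj eos rnrj mhxx oimm mohpj pmuw egy dxvi
Hunk 2: at line 2 remove [vcr,xszwl,ouj] add [zgs,xwu] -> 13 lines: pqj kddu uzfm zgs xwu eos rnrj mhxx oimm mohpj pmuw egy dxvi
Hunk 3: at line 3 remove [xwu] add [strjm,bsp,imuv] -> 15 lines: pqj kddu uzfm zgs strjm bsp imuv eos rnrj mhxx oimm mohpj pmuw egy dxvi
Hunk 4: at line 3 remove [zgs,strjm,bsp] add [qym,xtwi,enk] -> 15 lines: pqj kddu uzfm qym xtwi enk imuv eos rnrj mhxx oimm mohpj pmuw egy dxvi
Hunk 5: at line 10 remove [mohpj] add [yqh] -> 15 lines: pqj kddu uzfm qym xtwi enk imuv eos rnrj mhxx oimm yqh pmuw egy dxvi
Hunk 6: at line 1 remove [kddu,uzfm,qym] add [gqkq,rwwb,usd] -> 15 lines: pqj gqkq rwwb usd xtwi enk imuv eos rnrj mhxx oimm yqh pmuw egy dxvi
Final line count: 15

Answer: 15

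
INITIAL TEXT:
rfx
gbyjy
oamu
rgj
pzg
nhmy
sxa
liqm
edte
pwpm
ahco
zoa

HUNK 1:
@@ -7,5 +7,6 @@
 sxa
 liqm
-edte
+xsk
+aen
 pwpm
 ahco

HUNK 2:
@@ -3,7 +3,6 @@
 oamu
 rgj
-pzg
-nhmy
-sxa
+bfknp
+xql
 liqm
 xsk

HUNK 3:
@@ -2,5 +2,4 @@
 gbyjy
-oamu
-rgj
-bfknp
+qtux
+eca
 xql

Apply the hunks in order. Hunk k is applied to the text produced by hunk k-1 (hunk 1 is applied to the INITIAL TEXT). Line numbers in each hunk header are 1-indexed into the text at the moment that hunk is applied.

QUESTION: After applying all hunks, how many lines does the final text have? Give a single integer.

Hunk 1: at line 7 remove [edte] add [xsk,aen] -> 13 lines: rfx gbyjy oamu rgj pzg nhmy sxa liqm xsk aen pwpm ahco zoa
Hunk 2: at line 3 remove [pzg,nhmy,sxa] add [bfknp,xql] -> 12 lines: rfx gbyjy oamu rgj bfknp xql liqm xsk aen pwpm ahco zoa
Hunk 3: at line 2 remove [oamu,rgj,bfknp] add [qtux,eca] -> 11 lines: rfx gbyjy qtux eca xql liqm xsk aen pwpm ahco zoa
Final line count: 11

Answer: 11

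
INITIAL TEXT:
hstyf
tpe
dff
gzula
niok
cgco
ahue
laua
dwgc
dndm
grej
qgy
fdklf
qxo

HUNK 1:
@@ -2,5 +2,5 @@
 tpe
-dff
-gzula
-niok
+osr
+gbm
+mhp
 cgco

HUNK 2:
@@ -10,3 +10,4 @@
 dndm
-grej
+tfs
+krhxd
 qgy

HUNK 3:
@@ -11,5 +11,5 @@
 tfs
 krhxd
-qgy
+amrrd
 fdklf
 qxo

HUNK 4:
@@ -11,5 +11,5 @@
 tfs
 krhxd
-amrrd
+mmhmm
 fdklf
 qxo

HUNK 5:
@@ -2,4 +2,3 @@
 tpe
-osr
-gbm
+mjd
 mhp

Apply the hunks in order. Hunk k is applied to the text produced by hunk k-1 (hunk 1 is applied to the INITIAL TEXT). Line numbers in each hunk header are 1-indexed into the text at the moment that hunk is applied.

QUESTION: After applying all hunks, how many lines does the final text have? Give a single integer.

Hunk 1: at line 2 remove [dff,gzula,niok] add [osr,gbm,mhp] -> 14 lines: hstyf tpe osr gbm mhp cgco ahue laua dwgc dndm grej qgy fdklf qxo
Hunk 2: at line 10 remove [grej] add [tfs,krhxd] -> 15 lines: hstyf tpe osr gbm mhp cgco ahue laua dwgc dndm tfs krhxd qgy fdklf qxo
Hunk 3: at line 11 remove [qgy] add [amrrd] -> 15 lines: hstyf tpe osr gbm mhp cgco ahue laua dwgc dndm tfs krhxd amrrd fdklf qxo
Hunk 4: at line 11 remove [amrrd] add [mmhmm] -> 15 lines: hstyf tpe osr gbm mhp cgco ahue laua dwgc dndm tfs krhxd mmhmm fdklf qxo
Hunk 5: at line 2 remove [osr,gbm] add [mjd] -> 14 lines: hstyf tpe mjd mhp cgco ahue laua dwgc dndm tfs krhxd mmhmm fdklf qxo
Final line count: 14

Answer: 14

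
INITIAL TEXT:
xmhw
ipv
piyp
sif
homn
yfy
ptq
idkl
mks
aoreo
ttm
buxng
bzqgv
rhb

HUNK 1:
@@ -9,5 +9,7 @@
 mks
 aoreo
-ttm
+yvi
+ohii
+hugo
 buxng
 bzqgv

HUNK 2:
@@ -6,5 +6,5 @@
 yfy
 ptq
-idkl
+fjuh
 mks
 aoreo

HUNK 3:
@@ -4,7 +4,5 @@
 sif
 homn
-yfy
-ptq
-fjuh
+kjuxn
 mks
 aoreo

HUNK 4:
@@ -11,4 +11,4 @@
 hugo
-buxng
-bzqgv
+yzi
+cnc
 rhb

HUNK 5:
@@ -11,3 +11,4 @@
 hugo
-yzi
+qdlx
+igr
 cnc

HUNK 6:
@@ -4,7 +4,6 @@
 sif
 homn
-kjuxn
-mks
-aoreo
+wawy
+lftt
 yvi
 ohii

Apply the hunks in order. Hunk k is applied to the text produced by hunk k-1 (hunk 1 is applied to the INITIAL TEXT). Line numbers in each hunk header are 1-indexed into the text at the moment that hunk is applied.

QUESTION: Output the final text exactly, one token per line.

Answer: xmhw
ipv
piyp
sif
homn
wawy
lftt
yvi
ohii
hugo
qdlx
igr
cnc
rhb

Derivation:
Hunk 1: at line 9 remove [ttm] add [yvi,ohii,hugo] -> 16 lines: xmhw ipv piyp sif homn yfy ptq idkl mks aoreo yvi ohii hugo buxng bzqgv rhb
Hunk 2: at line 6 remove [idkl] add [fjuh] -> 16 lines: xmhw ipv piyp sif homn yfy ptq fjuh mks aoreo yvi ohii hugo buxng bzqgv rhb
Hunk 3: at line 4 remove [yfy,ptq,fjuh] add [kjuxn] -> 14 lines: xmhw ipv piyp sif homn kjuxn mks aoreo yvi ohii hugo buxng bzqgv rhb
Hunk 4: at line 11 remove [buxng,bzqgv] add [yzi,cnc] -> 14 lines: xmhw ipv piyp sif homn kjuxn mks aoreo yvi ohii hugo yzi cnc rhb
Hunk 5: at line 11 remove [yzi] add [qdlx,igr] -> 15 lines: xmhw ipv piyp sif homn kjuxn mks aoreo yvi ohii hugo qdlx igr cnc rhb
Hunk 6: at line 4 remove [kjuxn,mks,aoreo] add [wawy,lftt] -> 14 lines: xmhw ipv piyp sif homn wawy lftt yvi ohii hugo qdlx igr cnc rhb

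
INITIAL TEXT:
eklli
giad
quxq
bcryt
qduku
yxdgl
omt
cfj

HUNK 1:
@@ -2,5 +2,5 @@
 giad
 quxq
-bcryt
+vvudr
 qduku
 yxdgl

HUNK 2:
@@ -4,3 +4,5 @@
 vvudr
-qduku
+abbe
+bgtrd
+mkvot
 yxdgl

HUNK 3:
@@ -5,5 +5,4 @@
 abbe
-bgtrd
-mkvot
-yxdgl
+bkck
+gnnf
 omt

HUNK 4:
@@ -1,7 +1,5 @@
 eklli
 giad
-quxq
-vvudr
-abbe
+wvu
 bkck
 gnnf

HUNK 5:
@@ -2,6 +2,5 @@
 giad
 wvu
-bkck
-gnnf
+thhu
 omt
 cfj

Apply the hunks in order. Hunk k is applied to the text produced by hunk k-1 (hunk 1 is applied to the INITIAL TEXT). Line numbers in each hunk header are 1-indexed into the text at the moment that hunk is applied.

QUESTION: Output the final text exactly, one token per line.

Hunk 1: at line 2 remove [bcryt] add [vvudr] -> 8 lines: eklli giad quxq vvudr qduku yxdgl omt cfj
Hunk 2: at line 4 remove [qduku] add [abbe,bgtrd,mkvot] -> 10 lines: eklli giad quxq vvudr abbe bgtrd mkvot yxdgl omt cfj
Hunk 3: at line 5 remove [bgtrd,mkvot,yxdgl] add [bkck,gnnf] -> 9 lines: eklli giad quxq vvudr abbe bkck gnnf omt cfj
Hunk 4: at line 1 remove [quxq,vvudr,abbe] add [wvu] -> 7 lines: eklli giad wvu bkck gnnf omt cfj
Hunk 5: at line 2 remove [bkck,gnnf] add [thhu] -> 6 lines: eklli giad wvu thhu omt cfj

Answer: eklli
giad
wvu
thhu
omt
cfj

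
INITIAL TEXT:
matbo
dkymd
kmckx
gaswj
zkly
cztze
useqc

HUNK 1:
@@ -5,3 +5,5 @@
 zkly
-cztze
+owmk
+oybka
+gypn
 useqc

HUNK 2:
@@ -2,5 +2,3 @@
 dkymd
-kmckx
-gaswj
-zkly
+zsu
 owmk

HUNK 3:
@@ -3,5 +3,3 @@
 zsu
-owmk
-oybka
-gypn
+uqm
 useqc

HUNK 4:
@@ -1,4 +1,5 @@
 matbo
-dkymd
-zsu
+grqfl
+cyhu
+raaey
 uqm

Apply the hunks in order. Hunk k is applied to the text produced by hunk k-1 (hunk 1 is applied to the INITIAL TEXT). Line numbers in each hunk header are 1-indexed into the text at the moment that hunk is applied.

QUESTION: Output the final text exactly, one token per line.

Hunk 1: at line 5 remove [cztze] add [owmk,oybka,gypn] -> 9 lines: matbo dkymd kmckx gaswj zkly owmk oybka gypn useqc
Hunk 2: at line 2 remove [kmckx,gaswj,zkly] add [zsu] -> 7 lines: matbo dkymd zsu owmk oybka gypn useqc
Hunk 3: at line 3 remove [owmk,oybka,gypn] add [uqm] -> 5 lines: matbo dkymd zsu uqm useqc
Hunk 4: at line 1 remove [dkymd,zsu] add [grqfl,cyhu,raaey] -> 6 lines: matbo grqfl cyhu raaey uqm useqc

Answer: matbo
grqfl
cyhu
raaey
uqm
useqc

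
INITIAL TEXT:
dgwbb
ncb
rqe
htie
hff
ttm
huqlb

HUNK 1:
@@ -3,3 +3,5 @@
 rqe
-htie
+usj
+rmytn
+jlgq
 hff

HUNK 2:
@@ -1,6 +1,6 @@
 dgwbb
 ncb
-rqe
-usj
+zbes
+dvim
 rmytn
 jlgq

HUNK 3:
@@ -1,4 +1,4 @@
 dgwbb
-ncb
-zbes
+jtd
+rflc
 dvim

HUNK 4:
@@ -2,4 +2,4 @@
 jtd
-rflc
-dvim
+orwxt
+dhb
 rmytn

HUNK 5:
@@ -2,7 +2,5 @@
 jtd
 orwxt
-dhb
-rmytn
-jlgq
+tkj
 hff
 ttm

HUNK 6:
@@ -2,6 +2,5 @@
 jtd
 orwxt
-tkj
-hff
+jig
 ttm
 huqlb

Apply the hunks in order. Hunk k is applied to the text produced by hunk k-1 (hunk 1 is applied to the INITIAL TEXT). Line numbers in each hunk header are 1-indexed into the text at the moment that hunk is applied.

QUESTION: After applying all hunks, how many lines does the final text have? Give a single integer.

Answer: 6

Derivation:
Hunk 1: at line 3 remove [htie] add [usj,rmytn,jlgq] -> 9 lines: dgwbb ncb rqe usj rmytn jlgq hff ttm huqlb
Hunk 2: at line 1 remove [rqe,usj] add [zbes,dvim] -> 9 lines: dgwbb ncb zbes dvim rmytn jlgq hff ttm huqlb
Hunk 3: at line 1 remove [ncb,zbes] add [jtd,rflc] -> 9 lines: dgwbb jtd rflc dvim rmytn jlgq hff ttm huqlb
Hunk 4: at line 2 remove [rflc,dvim] add [orwxt,dhb] -> 9 lines: dgwbb jtd orwxt dhb rmytn jlgq hff ttm huqlb
Hunk 5: at line 2 remove [dhb,rmytn,jlgq] add [tkj] -> 7 lines: dgwbb jtd orwxt tkj hff ttm huqlb
Hunk 6: at line 2 remove [tkj,hff] add [jig] -> 6 lines: dgwbb jtd orwxt jig ttm huqlb
Final line count: 6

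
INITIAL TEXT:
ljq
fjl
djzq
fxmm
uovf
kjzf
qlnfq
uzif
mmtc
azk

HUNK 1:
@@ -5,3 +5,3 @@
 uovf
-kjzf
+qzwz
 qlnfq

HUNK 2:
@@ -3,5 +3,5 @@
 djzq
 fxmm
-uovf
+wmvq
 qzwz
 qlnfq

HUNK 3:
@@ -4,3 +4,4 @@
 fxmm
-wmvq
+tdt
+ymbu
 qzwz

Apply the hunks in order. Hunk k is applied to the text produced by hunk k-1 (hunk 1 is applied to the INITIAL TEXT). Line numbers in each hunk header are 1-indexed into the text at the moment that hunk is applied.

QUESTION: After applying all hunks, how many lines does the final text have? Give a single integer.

Answer: 11

Derivation:
Hunk 1: at line 5 remove [kjzf] add [qzwz] -> 10 lines: ljq fjl djzq fxmm uovf qzwz qlnfq uzif mmtc azk
Hunk 2: at line 3 remove [uovf] add [wmvq] -> 10 lines: ljq fjl djzq fxmm wmvq qzwz qlnfq uzif mmtc azk
Hunk 3: at line 4 remove [wmvq] add [tdt,ymbu] -> 11 lines: ljq fjl djzq fxmm tdt ymbu qzwz qlnfq uzif mmtc azk
Final line count: 11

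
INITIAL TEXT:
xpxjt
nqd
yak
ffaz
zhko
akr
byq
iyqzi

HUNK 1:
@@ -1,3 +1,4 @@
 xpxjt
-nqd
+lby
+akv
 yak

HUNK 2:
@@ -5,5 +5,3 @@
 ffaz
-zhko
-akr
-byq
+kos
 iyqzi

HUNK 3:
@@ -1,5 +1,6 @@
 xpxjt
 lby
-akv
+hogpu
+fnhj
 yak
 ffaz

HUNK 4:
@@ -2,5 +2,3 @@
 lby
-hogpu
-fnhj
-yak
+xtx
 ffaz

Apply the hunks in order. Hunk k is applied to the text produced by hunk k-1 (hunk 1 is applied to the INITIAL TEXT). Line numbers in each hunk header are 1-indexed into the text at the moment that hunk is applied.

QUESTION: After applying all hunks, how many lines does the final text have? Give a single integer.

Answer: 6

Derivation:
Hunk 1: at line 1 remove [nqd] add [lby,akv] -> 9 lines: xpxjt lby akv yak ffaz zhko akr byq iyqzi
Hunk 2: at line 5 remove [zhko,akr,byq] add [kos] -> 7 lines: xpxjt lby akv yak ffaz kos iyqzi
Hunk 3: at line 1 remove [akv] add [hogpu,fnhj] -> 8 lines: xpxjt lby hogpu fnhj yak ffaz kos iyqzi
Hunk 4: at line 2 remove [hogpu,fnhj,yak] add [xtx] -> 6 lines: xpxjt lby xtx ffaz kos iyqzi
Final line count: 6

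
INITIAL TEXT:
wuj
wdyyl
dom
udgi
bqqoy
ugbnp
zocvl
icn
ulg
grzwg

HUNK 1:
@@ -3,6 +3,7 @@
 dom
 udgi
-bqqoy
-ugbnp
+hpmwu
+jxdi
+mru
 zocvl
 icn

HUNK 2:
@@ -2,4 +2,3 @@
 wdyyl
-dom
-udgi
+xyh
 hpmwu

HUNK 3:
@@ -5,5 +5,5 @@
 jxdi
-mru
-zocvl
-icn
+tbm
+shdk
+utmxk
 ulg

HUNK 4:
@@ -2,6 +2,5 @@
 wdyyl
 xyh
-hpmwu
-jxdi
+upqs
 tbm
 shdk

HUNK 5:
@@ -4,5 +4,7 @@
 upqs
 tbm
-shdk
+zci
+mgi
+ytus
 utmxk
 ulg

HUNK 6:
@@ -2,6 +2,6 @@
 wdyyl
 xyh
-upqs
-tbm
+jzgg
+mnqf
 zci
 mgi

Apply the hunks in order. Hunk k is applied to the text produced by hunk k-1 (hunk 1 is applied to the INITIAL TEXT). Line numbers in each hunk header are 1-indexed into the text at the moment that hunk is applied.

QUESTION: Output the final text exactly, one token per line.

Hunk 1: at line 3 remove [bqqoy,ugbnp] add [hpmwu,jxdi,mru] -> 11 lines: wuj wdyyl dom udgi hpmwu jxdi mru zocvl icn ulg grzwg
Hunk 2: at line 2 remove [dom,udgi] add [xyh] -> 10 lines: wuj wdyyl xyh hpmwu jxdi mru zocvl icn ulg grzwg
Hunk 3: at line 5 remove [mru,zocvl,icn] add [tbm,shdk,utmxk] -> 10 lines: wuj wdyyl xyh hpmwu jxdi tbm shdk utmxk ulg grzwg
Hunk 4: at line 2 remove [hpmwu,jxdi] add [upqs] -> 9 lines: wuj wdyyl xyh upqs tbm shdk utmxk ulg grzwg
Hunk 5: at line 4 remove [shdk] add [zci,mgi,ytus] -> 11 lines: wuj wdyyl xyh upqs tbm zci mgi ytus utmxk ulg grzwg
Hunk 6: at line 2 remove [upqs,tbm] add [jzgg,mnqf] -> 11 lines: wuj wdyyl xyh jzgg mnqf zci mgi ytus utmxk ulg grzwg

Answer: wuj
wdyyl
xyh
jzgg
mnqf
zci
mgi
ytus
utmxk
ulg
grzwg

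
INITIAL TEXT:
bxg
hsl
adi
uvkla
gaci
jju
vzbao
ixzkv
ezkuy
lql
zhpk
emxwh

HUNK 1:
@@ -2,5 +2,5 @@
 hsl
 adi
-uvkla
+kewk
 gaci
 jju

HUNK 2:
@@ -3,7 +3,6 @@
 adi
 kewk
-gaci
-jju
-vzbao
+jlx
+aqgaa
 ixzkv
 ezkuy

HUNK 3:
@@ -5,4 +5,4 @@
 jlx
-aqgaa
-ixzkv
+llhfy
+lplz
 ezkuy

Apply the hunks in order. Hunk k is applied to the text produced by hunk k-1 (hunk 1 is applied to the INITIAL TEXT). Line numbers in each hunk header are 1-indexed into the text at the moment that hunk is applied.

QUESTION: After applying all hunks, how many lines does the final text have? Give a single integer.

Answer: 11

Derivation:
Hunk 1: at line 2 remove [uvkla] add [kewk] -> 12 lines: bxg hsl adi kewk gaci jju vzbao ixzkv ezkuy lql zhpk emxwh
Hunk 2: at line 3 remove [gaci,jju,vzbao] add [jlx,aqgaa] -> 11 lines: bxg hsl adi kewk jlx aqgaa ixzkv ezkuy lql zhpk emxwh
Hunk 3: at line 5 remove [aqgaa,ixzkv] add [llhfy,lplz] -> 11 lines: bxg hsl adi kewk jlx llhfy lplz ezkuy lql zhpk emxwh
Final line count: 11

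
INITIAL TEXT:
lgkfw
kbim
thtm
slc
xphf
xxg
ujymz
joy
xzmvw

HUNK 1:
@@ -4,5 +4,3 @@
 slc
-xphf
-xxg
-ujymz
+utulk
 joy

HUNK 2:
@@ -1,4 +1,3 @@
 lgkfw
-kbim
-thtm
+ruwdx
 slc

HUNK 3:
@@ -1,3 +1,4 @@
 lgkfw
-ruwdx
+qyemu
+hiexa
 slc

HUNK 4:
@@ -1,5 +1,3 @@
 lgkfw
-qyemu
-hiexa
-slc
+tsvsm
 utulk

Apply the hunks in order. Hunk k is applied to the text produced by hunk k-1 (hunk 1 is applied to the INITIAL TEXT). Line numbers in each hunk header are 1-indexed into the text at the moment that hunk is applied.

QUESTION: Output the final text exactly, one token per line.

Hunk 1: at line 4 remove [xphf,xxg,ujymz] add [utulk] -> 7 lines: lgkfw kbim thtm slc utulk joy xzmvw
Hunk 2: at line 1 remove [kbim,thtm] add [ruwdx] -> 6 lines: lgkfw ruwdx slc utulk joy xzmvw
Hunk 3: at line 1 remove [ruwdx] add [qyemu,hiexa] -> 7 lines: lgkfw qyemu hiexa slc utulk joy xzmvw
Hunk 4: at line 1 remove [qyemu,hiexa,slc] add [tsvsm] -> 5 lines: lgkfw tsvsm utulk joy xzmvw

Answer: lgkfw
tsvsm
utulk
joy
xzmvw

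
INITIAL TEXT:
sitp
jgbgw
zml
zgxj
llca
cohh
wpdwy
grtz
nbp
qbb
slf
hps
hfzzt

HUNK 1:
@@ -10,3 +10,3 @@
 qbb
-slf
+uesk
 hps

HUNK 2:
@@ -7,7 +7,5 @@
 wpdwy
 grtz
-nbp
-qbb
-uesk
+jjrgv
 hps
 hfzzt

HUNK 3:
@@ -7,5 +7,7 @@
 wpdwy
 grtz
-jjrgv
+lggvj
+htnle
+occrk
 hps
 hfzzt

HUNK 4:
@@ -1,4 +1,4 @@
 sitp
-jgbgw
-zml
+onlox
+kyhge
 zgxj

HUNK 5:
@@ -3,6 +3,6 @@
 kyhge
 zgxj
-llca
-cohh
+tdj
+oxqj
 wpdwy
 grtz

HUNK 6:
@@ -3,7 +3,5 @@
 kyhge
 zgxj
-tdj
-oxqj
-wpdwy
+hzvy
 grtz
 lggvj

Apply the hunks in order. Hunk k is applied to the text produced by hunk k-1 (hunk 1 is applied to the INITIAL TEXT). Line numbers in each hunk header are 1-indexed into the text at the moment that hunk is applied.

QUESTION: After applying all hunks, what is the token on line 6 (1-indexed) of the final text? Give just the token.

Answer: grtz

Derivation:
Hunk 1: at line 10 remove [slf] add [uesk] -> 13 lines: sitp jgbgw zml zgxj llca cohh wpdwy grtz nbp qbb uesk hps hfzzt
Hunk 2: at line 7 remove [nbp,qbb,uesk] add [jjrgv] -> 11 lines: sitp jgbgw zml zgxj llca cohh wpdwy grtz jjrgv hps hfzzt
Hunk 3: at line 7 remove [jjrgv] add [lggvj,htnle,occrk] -> 13 lines: sitp jgbgw zml zgxj llca cohh wpdwy grtz lggvj htnle occrk hps hfzzt
Hunk 4: at line 1 remove [jgbgw,zml] add [onlox,kyhge] -> 13 lines: sitp onlox kyhge zgxj llca cohh wpdwy grtz lggvj htnle occrk hps hfzzt
Hunk 5: at line 3 remove [llca,cohh] add [tdj,oxqj] -> 13 lines: sitp onlox kyhge zgxj tdj oxqj wpdwy grtz lggvj htnle occrk hps hfzzt
Hunk 6: at line 3 remove [tdj,oxqj,wpdwy] add [hzvy] -> 11 lines: sitp onlox kyhge zgxj hzvy grtz lggvj htnle occrk hps hfzzt
Final line 6: grtz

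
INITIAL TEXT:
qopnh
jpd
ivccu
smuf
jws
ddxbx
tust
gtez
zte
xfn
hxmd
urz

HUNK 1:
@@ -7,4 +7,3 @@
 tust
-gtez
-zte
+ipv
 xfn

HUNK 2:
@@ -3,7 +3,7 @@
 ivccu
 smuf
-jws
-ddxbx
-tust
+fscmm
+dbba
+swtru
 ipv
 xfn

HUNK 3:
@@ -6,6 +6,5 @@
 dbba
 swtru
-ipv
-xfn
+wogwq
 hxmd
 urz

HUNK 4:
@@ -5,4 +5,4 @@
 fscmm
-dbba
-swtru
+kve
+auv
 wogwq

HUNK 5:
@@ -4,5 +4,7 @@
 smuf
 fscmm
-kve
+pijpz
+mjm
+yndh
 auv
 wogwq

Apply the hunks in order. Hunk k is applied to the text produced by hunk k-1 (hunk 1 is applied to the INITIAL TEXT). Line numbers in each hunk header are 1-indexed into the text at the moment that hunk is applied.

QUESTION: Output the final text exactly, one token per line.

Answer: qopnh
jpd
ivccu
smuf
fscmm
pijpz
mjm
yndh
auv
wogwq
hxmd
urz

Derivation:
Hunk 1: at line 7 remove [gtez,zte] add [ipv] -> 11 lines: qopnh jpd ivccu smuf jws ddxbx tust ipv xfn hxmd urz
Hunk 2: at line 3 remove [jws,ddxbx,tust] add [fscmm,dbba,swtru] -> 11 lines: qopnh jpd ivccu smuf fscmm dbba swtru ipv xfn hxmd urz
Hunk 3: at line 6 remove [ipv,xfn] add [wogwq] -> 10 lines: qopnh jpd ivccu smuf fscmm dbba swtru wogwq hxmd urz
Hunk 4: at line 5 remove [dbba,swtru] add [kve,auv] -> 10 lines: qopnh jpd ivccu smuf fscmm kve auv wogwq hxmd urz
Hunk 5: at line 4 remove [kve] add [pijpz,mjm,yndh] -> 12 lines: qopnh jpd ivccu smuf fscmm pijpz mjm yndh auv wogwq hxmd urz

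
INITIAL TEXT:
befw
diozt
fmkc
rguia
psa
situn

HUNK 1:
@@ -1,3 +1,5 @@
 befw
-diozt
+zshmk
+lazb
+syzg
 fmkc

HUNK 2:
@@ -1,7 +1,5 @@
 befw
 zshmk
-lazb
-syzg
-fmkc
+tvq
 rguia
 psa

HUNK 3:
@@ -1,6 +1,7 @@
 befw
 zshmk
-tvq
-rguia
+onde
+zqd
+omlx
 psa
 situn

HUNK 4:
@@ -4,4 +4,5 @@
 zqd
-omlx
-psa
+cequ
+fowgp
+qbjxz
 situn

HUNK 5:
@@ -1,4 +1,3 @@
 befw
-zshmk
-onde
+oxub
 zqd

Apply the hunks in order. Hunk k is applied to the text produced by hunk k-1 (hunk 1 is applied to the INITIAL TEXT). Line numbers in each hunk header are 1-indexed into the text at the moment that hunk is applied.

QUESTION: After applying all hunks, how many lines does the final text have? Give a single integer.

Answer: 7

Derivation:
Hunk 1: at line 1 remove [diozt] add [zshmk,lazb,syzg] -> 8 lines: befw zshmk lazb syzg fmkc rguia psa situn
Hunk 2: at line 1 remove [lazb,syzg,fmkc] add [tvq] -> 6 lines: befw zshmk tvq rguia psa situn
Hunk 3: at line 1 remove [tvq,rguia] add [onde,zqd,omlx] -> 7 lines: befw zshmk onde zqd omlx psa situn
Hunk 4: at line 4 remove [omlx,psa] add [cequ,fowgp,qbjxz] -> 8 lines: befw zshmk onde zqd cequ fowgp qbjxz situn
Hunk 5: at line 1 remove [zshmk,onde] add [oxub] -> 7 lines: befw oxub zqd cequ fowgp qbjxz situn
Final line count: 7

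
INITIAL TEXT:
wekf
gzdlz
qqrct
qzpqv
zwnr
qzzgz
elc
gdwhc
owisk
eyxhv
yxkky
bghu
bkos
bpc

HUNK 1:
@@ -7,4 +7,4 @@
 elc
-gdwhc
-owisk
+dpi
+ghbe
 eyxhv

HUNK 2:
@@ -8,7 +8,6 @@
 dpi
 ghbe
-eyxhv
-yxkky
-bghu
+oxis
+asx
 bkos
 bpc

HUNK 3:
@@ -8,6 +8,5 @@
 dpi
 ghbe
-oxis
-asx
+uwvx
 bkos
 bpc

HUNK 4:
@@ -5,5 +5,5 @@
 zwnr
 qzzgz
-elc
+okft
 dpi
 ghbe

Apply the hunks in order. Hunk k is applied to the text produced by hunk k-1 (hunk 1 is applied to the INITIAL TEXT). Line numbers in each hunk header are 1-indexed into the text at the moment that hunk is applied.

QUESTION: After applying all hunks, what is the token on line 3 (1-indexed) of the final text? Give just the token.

Answer: qqrct

Derivation:
Hunk 1: at line 7 remove [gdwhc,owisk] add [dpi,ghbe] -> 14 lines: wekf gzdlz qqrct qzpqv zwnr qzzgz elc dpi ghbe eyxhv yxkky bghu bkos bpc
Hunk 2: at line 8 remove [eyxhv,yxkky,bghu] add [oxis,asx] -> 13 lines: wekf gzdlz qqrct qzpqv zwnr qzzgz elc dpi ghbe oxis asx bkos bpc
Hunk 3: at line 8 remove [oxis,asx] add [uwvx] -> 12 lines: wekf gzdlz qqrct qzpqv zwnr qzzgz elc dpi ghbe uwvx bkos bpc
Hunk 4: at line 5 remove [elc] add [okft] -> 12 lines: wekf gzdlz qqrct qzpqv zwnr qzzgz okft dpi ghbe uwvx bkos bpc
Final line 3: qqrct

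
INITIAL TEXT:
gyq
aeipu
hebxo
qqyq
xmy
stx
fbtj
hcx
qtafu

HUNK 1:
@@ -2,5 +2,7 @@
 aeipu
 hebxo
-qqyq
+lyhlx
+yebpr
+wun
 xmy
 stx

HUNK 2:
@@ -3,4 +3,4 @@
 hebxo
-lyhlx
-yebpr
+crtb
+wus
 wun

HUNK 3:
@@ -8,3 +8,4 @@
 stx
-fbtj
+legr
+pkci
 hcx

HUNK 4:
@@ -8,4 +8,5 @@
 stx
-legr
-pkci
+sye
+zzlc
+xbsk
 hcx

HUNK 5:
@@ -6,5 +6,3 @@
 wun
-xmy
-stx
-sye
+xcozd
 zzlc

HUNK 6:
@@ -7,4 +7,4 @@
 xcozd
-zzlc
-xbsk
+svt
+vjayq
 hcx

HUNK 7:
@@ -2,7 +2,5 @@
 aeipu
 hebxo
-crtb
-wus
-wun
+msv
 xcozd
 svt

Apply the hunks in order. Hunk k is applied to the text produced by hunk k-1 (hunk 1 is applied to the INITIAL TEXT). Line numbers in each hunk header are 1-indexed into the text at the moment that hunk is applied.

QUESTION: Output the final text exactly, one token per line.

Answer: gyq
aeipu
hebxo
msv
xcozd
svt
vjayq
hcx
qtafu

Derivation:
Hunk 1: at line 2 remove [qqyq] add [lyhlx,yebpr,wun] -> 11 lines: gyq aeipu hebxo lyhlx yebpr wun xmy stx fbtj hcx qtafu
Hunk 2: at line 3 remove [lyhlx,yebpr] add [crtb,wus] -> 11 lines: gyq aeipu hebxo crtb wus wun xmy stx fbtj hcx qtafu
Hunk 3: at line 8 remove [fbtj] add [legr,pkci] -> 12 lines: gyq aeipu hebxo crtb wus wun xmy stx legr pkci hcx qtafu
Hunk 4: at line 8 remove [legr,pkci] add [sye,zzlc,xbsk] -> 13 lines: gyq aeipu hebxo crtb wus wun xmy stx sye zzlc xbsk hcx qtafu
Hunk 5: at line 6 remove [xmy,stx,sye] add [xcozd] -> 11 lines: gyq aeipu hebxo crtb wus wun xcozd zzlc xbsk hcx qtafu
Hunk 6: at line 7 remove [zzlc,xbsk] add [svt,vjayq] -> 11 lines: gyq aeipu hebxo crtb wus wun xcozd svt vjayq hcx qtafu
Hunk 7: at line 2 remove [crtb,wus,wun] add [msv] -> 9 lines: gyq aeipu hebxo msv xcozd svt vjayq hcx qtafu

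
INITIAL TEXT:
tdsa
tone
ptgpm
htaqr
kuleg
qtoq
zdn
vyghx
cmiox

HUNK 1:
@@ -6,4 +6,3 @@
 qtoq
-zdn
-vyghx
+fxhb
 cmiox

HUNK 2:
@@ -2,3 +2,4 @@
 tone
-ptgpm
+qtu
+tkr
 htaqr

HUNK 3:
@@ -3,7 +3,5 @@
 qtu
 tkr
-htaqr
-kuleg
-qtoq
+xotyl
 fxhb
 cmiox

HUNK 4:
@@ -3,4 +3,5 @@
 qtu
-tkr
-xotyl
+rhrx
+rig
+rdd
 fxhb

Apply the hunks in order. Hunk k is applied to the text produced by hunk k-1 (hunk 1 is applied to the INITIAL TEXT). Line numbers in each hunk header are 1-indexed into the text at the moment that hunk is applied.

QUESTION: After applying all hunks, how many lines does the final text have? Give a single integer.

Hunk 1: at line 6 remove [zdn,vyghx] add [fxhb] -> 8 lines: tdsa tone ptgpm htaqr kuleg qtoq fxhb cmiox
Hunk 2: at line 2 remove [ptgpm] add [qtu,tkr] -> 9 lines: tdsa tone qtu tkr htaqr kuleg qtoq fxhb cmiox
Hunk 3: at line 3 remove [htaqr,kuleg,qtoq] add [xotyl] -> 7 lines: tdsa tone qtu tkr xotyl fxhb cmiox
Hunk 4: at line 3 remove [tkr,xotyl] add [rhrx,rig,rdd] -> 8 lines: tdsa tone qtu rhrx rig rdd fxhb cmiox
Final line count: 8

Answer: 8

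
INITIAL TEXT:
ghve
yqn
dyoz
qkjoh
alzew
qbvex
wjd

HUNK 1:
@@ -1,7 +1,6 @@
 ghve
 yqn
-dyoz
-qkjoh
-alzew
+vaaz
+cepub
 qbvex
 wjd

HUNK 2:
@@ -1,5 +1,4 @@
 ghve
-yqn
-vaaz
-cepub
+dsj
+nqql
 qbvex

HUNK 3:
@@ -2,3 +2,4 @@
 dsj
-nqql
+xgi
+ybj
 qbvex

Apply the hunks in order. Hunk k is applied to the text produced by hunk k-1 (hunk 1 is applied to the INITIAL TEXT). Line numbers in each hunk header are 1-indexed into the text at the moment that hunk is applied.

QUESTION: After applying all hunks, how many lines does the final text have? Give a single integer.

Answer: 6

Derivation:
Hunk 1: at line 1 remove [dyoz,qkjoh,alzew] add [vaaz,cepub] -> 6 lines: ghve yqn vaaz cepub qbvex wjd
Hunk 2: at line 1 remove [yqn,vaaz,cepub] add [dsj,nqql] -> 5 lines: ghve dsj nqql qbvex wjd
Hunk 3: at line 2 remove [nqql] add [xgi,ybj] -> 6 lines: ghve dsj xgi ybj qbvex wjd
Final line count: 6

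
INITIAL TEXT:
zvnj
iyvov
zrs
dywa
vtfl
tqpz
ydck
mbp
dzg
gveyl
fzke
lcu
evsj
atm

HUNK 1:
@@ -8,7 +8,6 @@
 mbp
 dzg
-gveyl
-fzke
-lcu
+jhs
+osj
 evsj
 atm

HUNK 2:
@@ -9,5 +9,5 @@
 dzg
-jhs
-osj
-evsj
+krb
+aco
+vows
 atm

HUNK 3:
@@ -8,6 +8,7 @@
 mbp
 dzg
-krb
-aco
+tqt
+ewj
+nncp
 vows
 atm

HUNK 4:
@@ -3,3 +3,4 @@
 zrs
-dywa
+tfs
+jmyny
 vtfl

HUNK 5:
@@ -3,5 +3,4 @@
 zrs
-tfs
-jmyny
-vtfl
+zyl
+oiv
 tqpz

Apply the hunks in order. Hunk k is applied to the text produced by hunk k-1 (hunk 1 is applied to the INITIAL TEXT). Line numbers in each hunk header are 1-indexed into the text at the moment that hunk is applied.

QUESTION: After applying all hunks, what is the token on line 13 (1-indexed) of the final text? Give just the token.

Hunk 1: at line 8 remove [gveyl,fzke,lcu] add [jhs,osj] -> 13 lines: zvnj iyvov zrs dywa vtfl tqpz ydck mbp dzg jhs osj evsj atm
Hunk 2: at line 9 remove [jhs,osj,evsj] add [krb,aco,vows] -> 13 lines: zvnj iyvov zrs dywa vtfl tqpz ydck mbp dzg krb aco vows atm
Hunk 3: at line 8 remove [krb,aco] add [tqt,ewj,nncp] -> 14 lines: zvnj iyvov zrs dywa vtfl tqpz ydck mbp dzg tqt ewj nncp vows atm
Hunk 4: at line 3 remove [dywa] add [tfs,jmyny] -> 15 lines: zvnj iyvov zrs tfs jmyny vtfl tqpz ydck mbp dzg tqt ewj nncp vows atm
Hunk 5: at line 3 remove [tfs,jmyny,vtfl] add [zyl,oiv] -> 14 lines: zvnj iyvov zrs zyl oiv tqpz ydck mbp dzg tqt ewj nncp vows atm
Final line 13: vows

Answer: vows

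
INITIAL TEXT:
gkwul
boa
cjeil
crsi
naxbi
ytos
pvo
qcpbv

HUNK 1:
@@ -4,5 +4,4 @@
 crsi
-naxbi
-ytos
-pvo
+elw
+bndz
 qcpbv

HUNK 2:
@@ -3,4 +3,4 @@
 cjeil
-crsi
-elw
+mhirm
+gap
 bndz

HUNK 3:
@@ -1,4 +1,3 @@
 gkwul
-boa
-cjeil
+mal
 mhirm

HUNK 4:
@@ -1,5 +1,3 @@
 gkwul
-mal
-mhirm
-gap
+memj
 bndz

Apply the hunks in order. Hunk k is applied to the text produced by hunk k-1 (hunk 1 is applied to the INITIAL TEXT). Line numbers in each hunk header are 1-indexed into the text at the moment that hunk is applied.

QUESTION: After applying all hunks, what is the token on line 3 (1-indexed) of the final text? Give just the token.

Answer: bndz

Derivation:
Hunk 1: at line 4 remove [naxbi,ytos,pvo] add [elw,bndz] -> 7 lines: gkwul boa cjeil crsi elw bndz qcpbv
Hunk 2: at line 3 remove [crsi,elw] add [mhirm,gap] -> 7 lines: gkwul boa cjeil mhirm gap bndz qcpbv
Hunk 3: at line 1 remove [boa,cjeil] add [mal] -> 6 lines: gkwul mal mhirm gap bndz qcpbv
Hunk 4: at line 1 remove [mal,mhirm,gap] add [memj] -> 4 lines: gkwul memj bndz qcpbv
Final line 3: bndz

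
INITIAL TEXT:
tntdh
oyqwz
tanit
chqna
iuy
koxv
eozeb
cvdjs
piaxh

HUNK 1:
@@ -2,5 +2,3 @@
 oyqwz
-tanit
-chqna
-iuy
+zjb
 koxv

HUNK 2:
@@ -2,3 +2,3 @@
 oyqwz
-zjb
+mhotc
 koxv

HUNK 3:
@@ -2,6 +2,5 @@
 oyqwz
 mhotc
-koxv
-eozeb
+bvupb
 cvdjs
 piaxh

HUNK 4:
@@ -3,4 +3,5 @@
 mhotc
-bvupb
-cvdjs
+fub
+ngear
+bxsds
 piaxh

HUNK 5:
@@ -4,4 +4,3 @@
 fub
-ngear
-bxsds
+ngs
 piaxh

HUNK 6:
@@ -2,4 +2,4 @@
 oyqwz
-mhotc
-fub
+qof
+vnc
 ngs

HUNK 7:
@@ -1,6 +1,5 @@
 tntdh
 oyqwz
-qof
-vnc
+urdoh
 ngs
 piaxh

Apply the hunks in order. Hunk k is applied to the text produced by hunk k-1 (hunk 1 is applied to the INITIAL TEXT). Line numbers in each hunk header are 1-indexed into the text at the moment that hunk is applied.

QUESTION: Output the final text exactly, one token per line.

Hunk 1: at line 2 remove [tanit,chqna,iuy] add [zjb] -> 7 lines: tntdh oyqwz zjb koxv eozeb cvdjs piaxh
Hunk 2: at line 2 remove [zjb] add [mhotc] -> 7 lines: tntdh oyqwz mhotc koxv eozeb cvdjs piaxh
Hunk 3: at line 2 remove [koxv,eozeb] add [bvupb] -> 6 lines: tntdh oyqwz mhotc bvupb cvdjs piaxh
Hunk 4: at line 3 remove [bvupb,cvdjs] add [fub,ngear,bxsds] -> 7 lines: tntdh oyqwz mhotc fub ngear bxsds piaxh
Hunk 5: at line 4 remove [ngear,bxsds] add [ngs] -> 6 lines: tntdh oyqwz mhotc fub ngs piaxh
Hunk 6: at line 2 remove [mhotc,fub] add [qof,vnc] -> 6 lines: tntdh oyqwz qof vnc ngs piaxh
Hunk 7: at line 1 remove [qof,vnc] add [urdoh] -> 5 lines: tntdh oyqwz urdoh ngs piaxh

Answer: tntdh
oyqwz
urdoh
ngs
piaxh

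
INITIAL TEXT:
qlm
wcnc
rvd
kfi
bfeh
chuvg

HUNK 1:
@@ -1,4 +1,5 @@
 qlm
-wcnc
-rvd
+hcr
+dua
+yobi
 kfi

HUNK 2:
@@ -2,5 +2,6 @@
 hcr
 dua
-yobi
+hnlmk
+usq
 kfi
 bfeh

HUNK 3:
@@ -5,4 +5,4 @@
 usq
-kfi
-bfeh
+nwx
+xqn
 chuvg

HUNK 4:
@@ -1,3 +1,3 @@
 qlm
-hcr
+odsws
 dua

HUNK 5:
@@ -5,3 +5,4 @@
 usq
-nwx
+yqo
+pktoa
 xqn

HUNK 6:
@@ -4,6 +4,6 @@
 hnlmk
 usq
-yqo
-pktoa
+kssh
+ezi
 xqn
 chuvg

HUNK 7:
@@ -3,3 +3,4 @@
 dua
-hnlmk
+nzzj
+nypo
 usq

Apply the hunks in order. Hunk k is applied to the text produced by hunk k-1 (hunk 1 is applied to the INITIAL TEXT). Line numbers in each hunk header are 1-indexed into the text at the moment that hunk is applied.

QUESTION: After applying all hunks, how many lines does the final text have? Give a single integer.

Answer: 10

Derivation:
Hunk 1: at line 1 remove [wcnc,rvd] add [hcr,dua,yobi] -> 7 lines: qlm hcr dua yobi kfi bfeh chuvg
Hunk 2: at line 2 remove [yobi] add [hnlmk,usq] -> 8 lines: qlm hcr dua hnlmk usq kfi bfeh chuvg
Hunk 3: at line 5 remove [kfi,bfeh] add [nwx,xqn] -> 8 lines: qlm hcr dua hnlmk usq nwx xqn chuvg
Hunk 4: at line 1 remove [hcr] add [odsws] -> 8 lines: qlm odsws dua hnlmk usq nwx xqn chuvg
Hunk 5: at line 5 remove [nwx] add [yqo,pktoa] -> 9 lines: qlm odsws dua hnlmk usq yqo pktoa xqn chuvg
Hunk 6: at line 4 remove [yqo,pktoa] add [kssh,ezi] -> 9 lines: qlm odsws dua hnlmk usq kssh ezi xqn chuvg
Hunk 7: at line 3 remove [hnlmk] add [nzzj,nypo] -> 10 lines: qlm odsws dua nzzj nypo usq kssh ezi xqn chuvg
Final line count: 10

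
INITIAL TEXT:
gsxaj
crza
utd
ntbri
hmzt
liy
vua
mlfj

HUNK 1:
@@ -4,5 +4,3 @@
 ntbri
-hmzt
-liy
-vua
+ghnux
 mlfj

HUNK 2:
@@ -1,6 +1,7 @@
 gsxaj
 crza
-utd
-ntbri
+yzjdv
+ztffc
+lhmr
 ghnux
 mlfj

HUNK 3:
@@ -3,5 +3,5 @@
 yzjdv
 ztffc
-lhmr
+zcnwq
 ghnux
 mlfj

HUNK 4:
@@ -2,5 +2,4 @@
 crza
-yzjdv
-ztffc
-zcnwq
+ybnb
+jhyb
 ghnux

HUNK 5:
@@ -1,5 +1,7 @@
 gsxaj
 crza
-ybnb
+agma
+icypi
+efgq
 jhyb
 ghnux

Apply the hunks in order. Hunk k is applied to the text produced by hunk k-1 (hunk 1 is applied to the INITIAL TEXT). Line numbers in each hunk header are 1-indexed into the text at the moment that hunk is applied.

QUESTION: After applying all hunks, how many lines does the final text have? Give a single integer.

Hunk 1: at line 4 remove [hmzt,liy,vua] add [ghnux] -> 6 lines: gsxaj crza utd ntbri ghnux mlfj
Hunk 2: at line 1 remove [utd,ntbri] add [yzjdv,ztffc,lhmr] -> 7 lines: gsxaj crza yzjdv ztffc lhmr ghnux mlfj
Hunk 3: at line 3 remove [lhmr] add [zcnwq] -> 7 lines: gsxaj crza yzjdv ztffc zcnwq ghnux mlfj
Hunk 4: at line 2 remove [yzjdv,ztffc,zcnwq] add [ybnb,jhyb] -> 6 lines: gsxaj crza ybnb jhyb ghnux mlfj
Hunk 5: at line 1 remove [ybnb] add [agma,icypi,efgq] -> 8 lines: gsxaj crza agma icypi efgq jhyb ghnux mlfj
Final line count: 8

Answer: 8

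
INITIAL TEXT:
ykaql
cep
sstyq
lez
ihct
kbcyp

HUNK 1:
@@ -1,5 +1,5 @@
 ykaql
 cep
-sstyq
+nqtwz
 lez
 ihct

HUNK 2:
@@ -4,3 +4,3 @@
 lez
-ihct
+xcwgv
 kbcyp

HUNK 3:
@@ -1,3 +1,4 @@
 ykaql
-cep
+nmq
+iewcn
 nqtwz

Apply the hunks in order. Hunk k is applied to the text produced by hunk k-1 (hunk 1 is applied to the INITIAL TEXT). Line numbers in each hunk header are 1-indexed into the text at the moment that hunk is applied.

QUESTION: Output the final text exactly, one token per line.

Answer: ykaql
nmq
iewcn
nqtwz
lez
xcwgv
kbcyp

Derivation:
Hunk 1: at line 1 remove [sstyq] add [nqtwz] -> 6 lines: ykaql cep nqtwz lez ihct kbcyp
Hunk 2: at line 4 remove [ihct] add [xcwgv] -> 6 lines: ykaql cep nqtwz lez xcwgv kbcyp
Hunk 3: at line 1 remove [cep] add [nmq,iewcn] -> 7 lines: ykaql nmq iewcn nqtwz lez xcwgv kbcyp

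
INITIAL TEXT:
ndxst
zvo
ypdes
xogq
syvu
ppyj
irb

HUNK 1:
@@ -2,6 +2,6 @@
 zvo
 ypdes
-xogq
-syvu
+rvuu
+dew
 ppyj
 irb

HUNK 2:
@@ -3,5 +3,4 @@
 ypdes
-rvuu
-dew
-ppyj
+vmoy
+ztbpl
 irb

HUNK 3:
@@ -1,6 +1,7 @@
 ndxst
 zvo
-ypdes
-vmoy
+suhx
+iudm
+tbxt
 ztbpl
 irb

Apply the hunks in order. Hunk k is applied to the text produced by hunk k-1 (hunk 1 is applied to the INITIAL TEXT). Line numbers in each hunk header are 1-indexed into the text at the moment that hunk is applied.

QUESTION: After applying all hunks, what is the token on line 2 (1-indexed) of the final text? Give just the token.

Hunk 1: at line 2 remove [xogq,syvu] add [rvuu,dew] -> 7 lines: ndxst zvo ypdes rvuu dew ppyj irb
Hunk 2: at line 3 remove [rvuu,dew,ppyj] add [vmoy,ztbpl] -> 6 lines: ndxst zvo ypdes vmoy ztbpl irb
Hunk 3: at line 1 remove [ypdes,vmoy] add [suhx,iudm,tbxt] -> 7 lines: ndxst zvo suhx iudm tbxt ztbpl irb
Final line 2: zvo

Answer: zvo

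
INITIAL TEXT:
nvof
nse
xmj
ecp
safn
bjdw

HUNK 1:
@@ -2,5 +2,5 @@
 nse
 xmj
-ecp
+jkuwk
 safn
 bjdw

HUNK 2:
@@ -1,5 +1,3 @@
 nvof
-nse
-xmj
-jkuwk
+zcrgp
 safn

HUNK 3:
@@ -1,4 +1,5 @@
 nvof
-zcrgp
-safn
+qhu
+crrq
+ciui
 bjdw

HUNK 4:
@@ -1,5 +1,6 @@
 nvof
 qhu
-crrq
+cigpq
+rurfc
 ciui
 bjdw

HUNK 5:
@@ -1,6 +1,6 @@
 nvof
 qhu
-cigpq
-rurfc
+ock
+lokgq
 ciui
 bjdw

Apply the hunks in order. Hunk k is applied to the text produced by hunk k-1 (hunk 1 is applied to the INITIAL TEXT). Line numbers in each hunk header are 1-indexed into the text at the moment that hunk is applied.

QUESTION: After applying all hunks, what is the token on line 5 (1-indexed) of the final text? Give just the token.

Answer: ciui

Derivation:
Hunk 1: at line 2 remove [ecp] add [jkuwk] -> 6 lines: nvof nse xmj jkuwk safn bjdw
Hunk 2: at line 1 remove [nse,xmj,jkuwk] add [zcrgp] -> 4 lines: nvof zcrgp safn bjdw
Hunk 3: at line 1 remove [zcrgp,safn] add [qhu,crrq,ciui] -> 5 lines: nvof qhu crrq ciui bjdw
Hunk 4: at line 1 remove [crrq] add [cigpq,rurfc] -> 6 lines: nvof qhu cigpq rurfc ciui bjdw
Hunk 5: at line 1 remove [cigpq,rurfc] add [ock,lokgq] -> 6 lines: nvof qhu ock lokgq ciui bjdw
Final line 5: ciui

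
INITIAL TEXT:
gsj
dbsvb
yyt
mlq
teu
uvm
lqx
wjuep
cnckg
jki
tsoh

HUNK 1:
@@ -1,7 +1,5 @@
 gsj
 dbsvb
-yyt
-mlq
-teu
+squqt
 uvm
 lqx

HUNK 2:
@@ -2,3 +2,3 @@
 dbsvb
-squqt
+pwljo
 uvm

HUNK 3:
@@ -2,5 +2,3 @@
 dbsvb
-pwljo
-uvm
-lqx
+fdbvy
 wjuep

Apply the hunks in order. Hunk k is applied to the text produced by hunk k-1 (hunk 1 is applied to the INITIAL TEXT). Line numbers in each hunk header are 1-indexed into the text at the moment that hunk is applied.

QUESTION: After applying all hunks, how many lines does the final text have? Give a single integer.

Hunk 1: at line 1 remove [yyt,mlq,teu] add [squqt] -> 9 lines: gsj dbsvb squqt uvm lqx wjuep cnckg jki tsoh
Hunk 2: at line 2 remove [squqt] add [pwljo] -> 9 lines: gsj dbsvb pwljo uvm lqx wjuep cnckg jki tsoh
Hunk 3: at line 2 remove [pwljo,uvm,lqx] add [fdbvy] -> 7 lines: gsj dbsvb fdbvy wjuep cnckg jki tsoh
Final line count: 7

Answer: 7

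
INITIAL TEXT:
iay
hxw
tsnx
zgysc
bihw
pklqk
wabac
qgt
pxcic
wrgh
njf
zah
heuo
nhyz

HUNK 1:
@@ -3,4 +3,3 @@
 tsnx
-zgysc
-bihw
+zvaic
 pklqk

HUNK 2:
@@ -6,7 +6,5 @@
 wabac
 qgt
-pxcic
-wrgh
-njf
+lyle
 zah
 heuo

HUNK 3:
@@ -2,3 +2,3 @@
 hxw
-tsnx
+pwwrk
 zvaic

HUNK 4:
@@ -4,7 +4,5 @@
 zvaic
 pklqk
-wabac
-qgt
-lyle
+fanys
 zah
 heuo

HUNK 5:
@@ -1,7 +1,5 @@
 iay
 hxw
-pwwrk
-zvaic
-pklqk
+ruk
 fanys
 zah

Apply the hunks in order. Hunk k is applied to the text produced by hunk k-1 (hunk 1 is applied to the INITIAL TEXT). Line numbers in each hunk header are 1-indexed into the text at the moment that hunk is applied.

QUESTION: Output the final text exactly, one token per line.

Hunk 1: at line 3 remove [zgysc,bihw] add [zvaic] -> 13 lines: iay hxw tsnx zvaic pklqk wabac qgt pxcic wrgh njf zah heuo nhyz
Hunk 2: at line 6 remove [pxcic,wrgh,njf] add [lyle] -> 11 lines: iay hxw tsnx zvaic pklqk wabac qgt lyle zah heuo nhyz
Hunk 3: at line 2 remove [tsnx] add [pwwrk] -> 11 lines: iay hxw pwwrk zvaic pklqk wabac qgt lyle zah heuo nhyz
Hunk 4: at line 4 remove [wabac,qgt,lyle] add [fanys] -> 9 lines: iay hxw pwwrk zvaic pklqk fanys zah heuo nhyz
Hunk 5: at line 1 remove [pwwrk,zvaic,pklqk] add [ruk] -> 7 lines: iay hxw ruk fanys zah heuo nhyz

Answer: iay
hxw
ruk
fanys
zah
heuo
nhyz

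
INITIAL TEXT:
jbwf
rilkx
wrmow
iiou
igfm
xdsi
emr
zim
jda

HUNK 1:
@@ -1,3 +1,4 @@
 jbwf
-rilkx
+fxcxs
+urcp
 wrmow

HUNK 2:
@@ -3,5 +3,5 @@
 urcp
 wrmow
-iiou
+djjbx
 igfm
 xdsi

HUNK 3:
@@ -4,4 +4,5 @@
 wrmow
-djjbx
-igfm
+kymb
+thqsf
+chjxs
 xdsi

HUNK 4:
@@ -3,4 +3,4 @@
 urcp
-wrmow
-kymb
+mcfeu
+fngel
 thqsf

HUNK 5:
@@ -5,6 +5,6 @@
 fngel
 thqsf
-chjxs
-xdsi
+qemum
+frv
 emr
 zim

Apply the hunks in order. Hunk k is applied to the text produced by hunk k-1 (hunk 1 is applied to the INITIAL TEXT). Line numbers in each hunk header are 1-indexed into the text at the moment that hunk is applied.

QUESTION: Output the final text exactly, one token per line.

Hunk 1: at line 1 remove [rilkx] add [fxcxs,urcp] -> 10 lines: jbwf fxcxs urcp wrmow iiou igfm xdsi emr zim jda
Hunk 2: at line 3 remove [iiou] add [djjbx] -> 10 lines: jbwf fxcxs urcp wrmow djjbx igfm xdsi emr zim jda
Hunk 3: at line 4 remove [djjbx,igfm] add [kymb,thqsf,chjxs] -> 11 lines: jbwf fxcxs urcp wrmow kymb thqsf chjxs xdsi emr zim jda
Hunk 4: at line 3 remove [wrmow,kymb] add [mcfeu,fngel] -> 11 lines: jbwf fxcxs urcp mcfeu fngel thqsf chjxs xdsi emr zim jda
Hunk 5: at line 5 remove [chjxs,xdsi] add [qemum,frv] -> 11 lines: jbwf fxcxs urcp mcfeu fngel thqsf qemum frv emr zim jda

Answer: jbwf
fxcxs
urcp
mcfeu
fngel
thqsf
qemum
frv
emr
zim
jda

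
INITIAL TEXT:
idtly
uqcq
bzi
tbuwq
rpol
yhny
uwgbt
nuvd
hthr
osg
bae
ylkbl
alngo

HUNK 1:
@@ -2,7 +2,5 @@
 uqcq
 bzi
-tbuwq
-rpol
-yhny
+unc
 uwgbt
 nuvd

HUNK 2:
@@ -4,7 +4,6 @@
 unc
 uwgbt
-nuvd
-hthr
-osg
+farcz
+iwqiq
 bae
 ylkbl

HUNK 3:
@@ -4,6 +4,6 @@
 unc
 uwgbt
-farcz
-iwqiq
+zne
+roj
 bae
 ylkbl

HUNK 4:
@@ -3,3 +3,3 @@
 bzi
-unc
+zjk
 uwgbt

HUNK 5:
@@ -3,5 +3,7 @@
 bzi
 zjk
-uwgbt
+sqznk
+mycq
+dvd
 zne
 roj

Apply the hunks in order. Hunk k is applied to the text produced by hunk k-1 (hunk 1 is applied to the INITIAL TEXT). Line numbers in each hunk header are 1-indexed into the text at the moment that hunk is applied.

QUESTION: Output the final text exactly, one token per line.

Answer: idtly
uqcq
bzi
zjk
sqznk
mycq
dvd
zne
roj
bae
ylkbl
alngo

Derivation:
Hunk 1: at line 2 remove [tbuwq,rpol,yhny] add [unc] -> 11 lines: idtly uqcq bzi unc uwgbt nuvd hthr osg bae ylkbl alngo
Hunk 2: at line 4 remove [nuvd,hthr,osg] add [farcz,iwqiq] -> 10 lines: idtly uqcq bzi unc uwgbt farcz iwqiq bae ylkbl alngo
Hunk 3: at line 4 remove [farcz,iwqiq] add [zne,roj] -> 10 lines: idtly uqcq bzi unc uwgbt zne roj bae ylkbl alngo
Hunk 4: at line 3 remove [unc] add [zjk] -> 10 lines: idtly uqcq bzi zjk uwgbt zne roj bae ylkbl alngo
Hunk 5: at line 3 remove [uwgbt] add [sqznk,mycq,dvd] -> 12 lines: idtly uqcq bzi zjk sqznk mycq dvd zne roj bae ylkbl alngo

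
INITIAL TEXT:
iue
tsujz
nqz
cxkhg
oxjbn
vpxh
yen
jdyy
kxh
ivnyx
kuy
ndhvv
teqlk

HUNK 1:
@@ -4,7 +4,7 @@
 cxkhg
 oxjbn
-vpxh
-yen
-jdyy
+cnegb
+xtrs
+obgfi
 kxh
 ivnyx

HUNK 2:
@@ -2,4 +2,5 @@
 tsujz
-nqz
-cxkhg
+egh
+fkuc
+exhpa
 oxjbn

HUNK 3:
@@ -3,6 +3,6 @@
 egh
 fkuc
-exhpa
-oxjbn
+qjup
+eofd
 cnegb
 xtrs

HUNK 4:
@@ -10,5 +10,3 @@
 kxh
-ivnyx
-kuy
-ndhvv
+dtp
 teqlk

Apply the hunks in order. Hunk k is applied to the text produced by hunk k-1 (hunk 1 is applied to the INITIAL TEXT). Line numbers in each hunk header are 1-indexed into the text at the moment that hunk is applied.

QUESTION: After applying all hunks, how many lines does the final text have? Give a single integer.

Answer: 12

Derivation:
Hunk 1: at line 4 remove [vpxh,yen,jdyy] add [cnegb,xtrs,obgfi] -> 13 lines: iue tsujz nqz cxkhg oxjbn cnegb xtrs obgfi kxh ivnyx kuy ndhvv teqlk
Hunk 2: at line 2 remove [nqz,cxkhg] add [egh,fkuc,exhpa] -> 14 lines: iue tsujz egh fkuc exhpa oxjbn cnegb xtrs obgfi kxh ivnyx kuy ndhvv teqlk
Hunk 3: at line 3 remove [exhpa,oxjbn] add [qjup,eofd] -> 14 lines: iue tsujz egh fkuc qjup eofd cnegb xtrs obgfi kxh ivnyx kuy ndhvv teqlk
Hunk 4: at line 10 remove [ivnyx,kuy,ndhvv] add [dtp] -> 12 lines: iue tsujz egh fkuc qjup eofd cnegb xtrs obgfi kxh dtp teqlk
Final line count: 12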